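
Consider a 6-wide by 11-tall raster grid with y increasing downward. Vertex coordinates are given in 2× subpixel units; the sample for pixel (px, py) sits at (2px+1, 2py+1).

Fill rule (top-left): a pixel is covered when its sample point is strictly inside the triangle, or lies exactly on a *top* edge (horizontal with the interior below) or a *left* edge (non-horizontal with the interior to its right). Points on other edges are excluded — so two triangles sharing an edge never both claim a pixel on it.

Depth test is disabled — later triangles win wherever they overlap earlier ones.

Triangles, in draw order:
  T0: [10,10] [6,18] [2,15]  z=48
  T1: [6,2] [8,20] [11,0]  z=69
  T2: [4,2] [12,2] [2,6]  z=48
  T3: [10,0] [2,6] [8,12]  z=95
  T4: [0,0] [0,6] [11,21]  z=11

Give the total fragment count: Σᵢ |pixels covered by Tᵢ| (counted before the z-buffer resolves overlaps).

T0:
  2·area = 44
  edge (10, 10)→(6, 18): d=(-4,8) right/bottom  bias=-1
  edge (6, 18)→(2, 15): d=(-4,-3) top-left  bias=+0
  edge (2, 15)→(10, 10): d=(8,-5) top-left  bias=+0
    (4,5)@(9, 11): e=[4,37,3] → X
    (5,5)@(11, 11): e=[-12,43,13] → .
    (3,6)@(7, 13): e=[12,23,9] → X
    (4,6)@(9, 13): e=[-4,29,19] → .
    (1,7)@(3, 15): e=[36,3,5] → X
    (2,7)@(5, 15): e=[20,9,15] → X
    (4,7)@(9, 15): e=[-12,21,35] → .
    (1,8)@(3, 17): e=[28,-5,21] → .
    (2,8)@(5, 17): e=[12,1,31] → X
    (3,8)@(7, 17): e=[-4,7,41] → .
    (2,9)@(5, 19): e=[4,-7,47] → .
  covered (6 px):
    . . . . . .
    . . . . . .
    . . . . . .
    . . . . . .
    . . . . . .
    . . . . X .
    . . . X . .
    . X X X . .
    . . X . . .
    . . . . . .
    . . . . . .
T1:
  2·area = 94  (B↔C swapped to make it positive)
  edge (6, 2)→(11, 0): d=(5,-2) top-left  bias=+0
  edge (11, 0)→(8, 20): d=(-3,20) right/bottom  bias=-1
  edge (8, 20)→(6, 2): d=(-2,-18) top-left  bias=+0
    (4,0)@(9, 1): e=[1,37,56] → X
    (5,0)@(11, 1): e=[5,-3,92] → .
    (3,1)@(7, 3): e=[7,71,16] → X
    (5,1)@(11, 3): e=[15,-9,88] → .
    (3,2)@(7, 5): e=[17,65,12] → X
    (5,2)@(11, 5): e=[25,-15,84] → .
    (3,3)@(7, 7): e=[27,59,8] → X
    (5,3)@(11, 7): e=[35,-21,80] → .
    (3,4)@(7, 9): e=[37,53,4] → X
    (5,4)@(11, 9): e=[45,-27,76] → .
    (3,5)@(7, 11): e=[47,47,0] → X  [on edge]
    (5,5)@(11, 11): e=[55,-33,72] → .
  covered (12 px):
    . . . . X .
    . . . X X .
    . . . X X .
    . . . X X .
    . . . X X .
    . . . X X .
    . . . . X .
    . . . . . .
    . . . . . .
    . . . . . .
    . . . . . .
T2:
  2·area = 32
  edge (4, 2)→(12, 2): d=(8,0) top-left  bias=+0
  edge (12, 2)→(2, 6): d=(-10,4) right/bottom  bias=-1
  edge (2, 6)→(4, 2): d=(2,-4) top-left  bias=+0
    (2,1)@(5, 3): e=[8,18,6] → X
    (3,1)@(7, 3): e=[8,10,14] → X
    (4,1)@(9, 3): e=[8,2,22] → X
    (5,1)@(11, 3): e=[8,-6,30] → .
    (1,2)@(3, 5): e=[24,6,2] → X
    (2,2)@(5, 5): e=[24,-2,10] → .
    (3,2)@(7, 5): e=[24,-10,18] → .
    (4,2)@(9, 5): e=[24,-18,26] → .
    (1,3)@(3, 7): e=[40,-14,6] → .
  covered (4 px):
    . . . . . .
    . . X X X .
    . X . . . .
    . . . . . .
    . . . . . .
    . . . . . .
    . . . . . .
    . . . . . .
    . . . . . .
    . . . . . .
    . . . . . .
T3:
  2·area = 84  (B↔C swapped to make it positive)
  edge (10, 0)→(8, 12): d=(-2,12) right/bottom  bias=-1
  edge (8, 12)→(2, 6): d=(-6,-6) top-left  bias=+0
  edge (2, 6)→(10, 0): d=(8,-6) top-left  bias=+0
    (4,0)@(9, 1): e=[10,72,2] → X
    (5,0)@(11, 1): e=[-14,84,14] → .
    (3,1)@(7, 3): e=[30,48,6] → X
    (5,1)@(11, 3): e=[-18,72,30] → .
    (0,2)@(1, 5): e=[98,0,-14] → .  [on edge]
    (2,2)@(5, 5): e=[50,24,10] → X
    (5,2)@(11, 5): e=[-22,60,46] → .
    (1,3)@(3, 7): e=[70,0,14] → X  [on edge]
    (4,3)@(9, 7): e=[-2,36,50] → .
    (1,4)@(3, 9): e=[66,-12,30] → .
    (2,4)@(5, 9): e=[42,0,42] → X  [on edge]
    (4,4)@(9, 9): e=[-6,24,66] → .
    (3,5)@(7, 11): e=[14,0,70] → X  [on edge]
    (4,6)@(9, 13): e=[-14,0,98] → .  [on edge]
    (5,7)@(11, 15): e=[-42,0,126] → .  [on edge]
  covered (12 px):
    . . . . X .
    . . . X X .
    . . X X X .
    . X X X . .
    . . X X . .
    . . . X . .
    . . . . . .
    . . . . . .
    . . . . . .
    . . . . . .
    . . . . . .
T4:
  2·area = 66  (B↔C swapped to make it positive)
  edge (0, 0)→(11, 21): d=(11,21) right/bottom  bias=-1
  edge (11, 21)→(0, 6): d=(-11,-15) top-left  bias=+0
  edge (0, 6)→(0, 0): d=(0,-6) top-left  bias=+0
    (0,1)@(1, 3): e=[12,48,6] → X
    (1,1)@(3, 3): e=[-30,78,18] → .
    (0,2)@(1, 5): e=[34,26,6] → X
    (1,2)@(3, 5): e=[-8,56,18] → .
    (0,3)@(1, 7): e=[56,4,6] → X
    (1,3)@(3, 7): e=[14,34,18] → X
    (2,3)@(5, 7): e=[-28,64,30] → .
    (0,4)@(1, 9): e=[78,-18,6] → .
    (1,4)@(3, 9): e=[36,12,18] → X
    (2,4)@(5, 9): e=[-6,42,30] → .
    (1,5)@(3, 11): e=[58,-10,18] → .
    (2,5)@(5, 11): e=[16,20,30] → X
    (5,10)@(11, 21): e=[0,0,66] → .  [on edge]
  covered (7 px):
    . . . . . .
    X . . . . .
    X . . . . .
    X X . . . .
    . X . . . .
    . . X . . .
    . . . . . .
    . . . X . .
    . . . . . .
    . . . . . .
    . . . . . .

Final: 41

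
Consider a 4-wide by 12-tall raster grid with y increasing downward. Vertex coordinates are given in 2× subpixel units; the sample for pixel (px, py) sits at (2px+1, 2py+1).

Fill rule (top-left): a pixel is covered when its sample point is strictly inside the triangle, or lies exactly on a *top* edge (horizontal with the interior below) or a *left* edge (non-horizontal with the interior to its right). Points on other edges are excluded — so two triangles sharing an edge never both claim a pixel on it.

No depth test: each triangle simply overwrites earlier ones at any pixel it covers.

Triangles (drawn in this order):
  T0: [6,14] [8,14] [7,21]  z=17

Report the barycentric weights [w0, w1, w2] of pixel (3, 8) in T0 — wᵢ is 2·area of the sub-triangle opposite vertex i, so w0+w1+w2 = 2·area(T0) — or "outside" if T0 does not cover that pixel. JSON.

T0:
  2·area = 14
  edge (6, 14)→(8, 14): d=(2,0) top-left  bias=+0
  edge (8, 14)→(7, 21): d=(-1,7) right/bottom  bias=-1
  edge (7, 21)→(6, 14): d=(-1,-7) top-left  bias=+0
    (2,3)@(5, 7): e=[-14,28,0] → ·  [on edge]
    (3,7)@(7, 15): e=[2,6,6] → █
    (3,8)@(7, 17): e=[6,4,4] → █
    (3,9)@(7, 19): e=[10,2,2] → █
    (3,10)@(7, 21): e=[14,0,0] → ·  [on edge]
  covered (3 px):
    · · · ·
    · · · ·
    · · · ·
    · · · ·
    · · · ·
    · · · ·
    · · · ·
    · · · █
    · · · █
    · · · █
    · · · ·
    · · · ·

Final: [4,4,6]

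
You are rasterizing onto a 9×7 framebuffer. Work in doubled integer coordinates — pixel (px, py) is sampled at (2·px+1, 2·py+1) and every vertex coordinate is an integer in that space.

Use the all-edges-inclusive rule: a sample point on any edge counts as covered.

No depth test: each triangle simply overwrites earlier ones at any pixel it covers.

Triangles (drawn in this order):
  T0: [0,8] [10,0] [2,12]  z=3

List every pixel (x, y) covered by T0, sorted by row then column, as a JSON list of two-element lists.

T0:
  2·area = 56
  edge (0, 8)→(10, 0): d=(10,-8) inclusive
  edge (10, 0)→(2, 12): d=(-8,12) inclusive
  edge (2, 12)→(0, 8): d=(-2,-4) inclusive
    (4,0)@(9, 1): e=[2,4,50] → X
    (5,0)@(11, 1): e=[18,-20,58] → .
    (3,1)@(7, 3): e=[6,12,38] → X
    (4,1)@(9, 3): e=[22,-12,46] → .
    (2,2)@(5, 5): e=[10,20,26] → X
    (3,2)@(7, 5): e=[26,-4,34] → .
    (1,3)@(3, 7): e=[14,28,14] → X
    (3,3)@(7, 7): e=[46,-20,30] → .
    (0,4)@(1, 9): e=[18,36,2] → X
    (2,4)@(5, 9): e=[50,-12,18] → .
    (0,5)@(1, 11): e=[38,20,-2] → .
    (1,5)@(3, 11): e=[54,-4,6] → .
  covered (7 px):
    . . . . X . . . .
    . . . X . . . . .
    . . X . . . . . .
    . X X . . . . . .
    X X . . . . . . .
    . . . . . . . . .
    . . . . . . . . .

Answer: [[4,0],[3,1],[2,2],[1,3],[2,3],[0,4],[1,4]]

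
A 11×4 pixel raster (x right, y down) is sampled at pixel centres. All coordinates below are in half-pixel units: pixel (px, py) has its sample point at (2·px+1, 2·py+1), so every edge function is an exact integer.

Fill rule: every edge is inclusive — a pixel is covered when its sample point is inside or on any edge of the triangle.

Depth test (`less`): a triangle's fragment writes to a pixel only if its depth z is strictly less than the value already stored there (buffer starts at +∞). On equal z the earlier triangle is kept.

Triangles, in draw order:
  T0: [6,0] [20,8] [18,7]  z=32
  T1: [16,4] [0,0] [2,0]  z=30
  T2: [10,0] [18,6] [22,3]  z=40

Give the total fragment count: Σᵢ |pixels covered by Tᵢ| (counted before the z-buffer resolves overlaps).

T0:
  2·area = 2
  edge (6, 0)→(20, 8): d=(14,8) inclusive
  edge (20, 8)→(18, 7): d=(-2,-1) inclusive
  edge (18, 7)→(6, 0): d=(-12,-7) inclusive
  covered (0 px):
    . . . . . . . . . . .
    . . . . . . . . . . .
    . . . . . . . . . . .
    . . . . . . . . . . .
T1:
  2·area = 8
  edge (16, 4)→(0, 0): d=(-16,-4) inclusive
  edge (0, 0)→(2, 0): d=(2,0) inclusive
  edge (2, 0)→(16, 4): d=(14,4) inclusive
    (2,0)@(5, 1): e=[4,2,2] → X
    (3,0)@(7, 1): e=[12,2,-6] → .
    (2,1)@(5, 3): e=[-28,6,30] → .
  covered (1 px):
    . . X . . . . . . . .
    . . . . . . . . . . .
    . . . . . . . . . . .
    . . . . . . . . . . .
T2:
  2·area = 48  (B↔C swapped to make it positive)
  edge (10, 0)→(22, 3): d=(12,3) inclusive
  edge (22, 3)→(18, 6): d=(-4,3) inclusive
  edge (18, 6)→(10, 0): d=(-8,-6) inclusive
    (6,0)@(13, 1): e=[3,35,10] → X
    (7,0)@(15, 1): e=[-3,29,22] → .
    (6,1)@(13, 3): e=[27,27,-6] → .
    (7,1)@(15, 3): e=[21,21,6] → X
    (8,1)@(17, 3): e=[15,15,18] → X
    (9,1)@(19, 3): e=[9,9,30] → X
    (10,1)@(21, 3): e=[3,3,42] → X
    (7,2)@(15, 5): e=[45,13,-10] → .
    (8,2)@(17, 5): e=[39,7,2] → X
    (10,2)@(21, 5): e=[27,-5,26] → .
    (8,3)@(17, 7): e=[63,-1,-14] → .
    (9,3)@(19, 7): e=[57,-7,-2] → .
  covered (7 px):
    . . . . . . X . . . .
    . . . . . . . X X X X
    . . . . . . . . X X .
    . . . . . . . . . . .

Answer: 8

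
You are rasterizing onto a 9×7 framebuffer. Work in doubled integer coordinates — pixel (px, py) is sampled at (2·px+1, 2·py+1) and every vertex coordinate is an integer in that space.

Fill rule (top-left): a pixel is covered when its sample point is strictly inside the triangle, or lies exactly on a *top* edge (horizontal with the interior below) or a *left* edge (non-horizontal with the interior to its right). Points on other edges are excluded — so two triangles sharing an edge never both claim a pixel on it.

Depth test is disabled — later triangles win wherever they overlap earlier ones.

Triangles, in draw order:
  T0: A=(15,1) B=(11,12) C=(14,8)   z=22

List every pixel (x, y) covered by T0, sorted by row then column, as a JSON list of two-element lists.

T0:
  2·area = 17  (B↔C swapped to make it positive)
  edge (15, 1)→(14, 8): d=(-1,7) right/bottom  bias=-1
  edge (14, 8)→(11, 12): d=(-3,4) right/bottom  bias=-1
  edge (11, 12)→(15, 1): d=(4,-11) top-left  bias=+0
    (7,0)@(15, 1): e=[0,17,0] → ·  [on edge]
    (6,3)@(13, 7): e=[8,7,2] → #
    (7,3)@(15, 7): e=[-6,-1,24] → ·
    (6,4)@(13, 9): e=[6,1,10] → #
    (7,4)@(15, 9): e=[-8,-7,32] → ·
    (6,5)@(13, 11): e=[4,-5,18] → ·
  covered (2 px):
    · · · · · · · · ·
    · · · · · · · · ·
    · · · · · · · · ·
    · · · · · · # · ·
    · · · · · · # · ·
    · · · · · · · · ·
    · · · · · · · · ·

Final: [[6,3],[6,4]]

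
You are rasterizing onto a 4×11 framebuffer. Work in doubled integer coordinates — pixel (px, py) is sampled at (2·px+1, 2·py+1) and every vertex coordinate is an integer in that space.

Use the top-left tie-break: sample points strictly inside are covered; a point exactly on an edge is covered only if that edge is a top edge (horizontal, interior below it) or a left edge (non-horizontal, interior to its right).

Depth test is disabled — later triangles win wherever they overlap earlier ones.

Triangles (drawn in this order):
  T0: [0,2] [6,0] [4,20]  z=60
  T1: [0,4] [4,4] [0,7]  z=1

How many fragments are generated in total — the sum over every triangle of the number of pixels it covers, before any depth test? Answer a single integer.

T0:
  2·area = 116
  edge (0, 2)→(6, 0): d=(6,-2) top-left  bias=+0
  edge (6, 0)→(4, 20): d=(-2,20) right/bottom  bias=-1
  edge (4, 20)→(0, 2): d=(-4,-18) top-left  bias=+0
    (1,0)@(3, 1): e=[0,58,58] → █  [on edge]
    (2,0)@(5, 1): e=[4,18,94] → █
    (3,0)@(7, 1): e=[8,-22,130] → ·
    (0,1)@(1, 3): e=[8,94,14] → █
    (3,1)@(7, 3): e=[20,-26,122] → ·
    (0,2)@(1, 5): e=[20,90,6] → █
    (3,2)@(7, 5): e=[32,-30,114] → ·
    (0,3)@(1, 7): e=[32,86,-2] → ·
    (1,3)@(3, 7): e=[36,46,34] → █
    (3,3)@(7, 7): e=[44,-34,106] → ·
    (1,4)@(3, 9): e=[48,42,26] → █
    (3,4)@(7, 9): e=[56,-38,98] → ·
  covered (15 px):
    · █ █ ·
    █ █ █ ·
    █ █ █ ·
    · █ █ ·
    · █ █ ·
    · █ · ·
    · █ · ·
    · █ · ·
    · · · ·
    · · · ·
    · · · ·
T1:
  2·area = 12
  edge (0, 4)→(4, 4): d=(4,0) top-left  bias=+0
  edge (4, 4)→(0, 7): d=(-4,3) right/bottom  bias=-1
  edge (0, 7)→(0, 4): d=(0,-3) top-left  bias=+0
    (0,2)@(1, 5): e=[4,5,3] → █
    (1,2)@(3, 5): e=[4,-1,9] → ·
    (0,3)@(1, 7): e=[12,-3,3] → ·
  covered (1 px):
    · · · ·
    · · · ·
    █ · · ·
    · · · ·
    · · · ·
    · · · ·
    · · · ·
    · · · ·
    · · · ·
    · · · ·
    · · · ·

Result: 16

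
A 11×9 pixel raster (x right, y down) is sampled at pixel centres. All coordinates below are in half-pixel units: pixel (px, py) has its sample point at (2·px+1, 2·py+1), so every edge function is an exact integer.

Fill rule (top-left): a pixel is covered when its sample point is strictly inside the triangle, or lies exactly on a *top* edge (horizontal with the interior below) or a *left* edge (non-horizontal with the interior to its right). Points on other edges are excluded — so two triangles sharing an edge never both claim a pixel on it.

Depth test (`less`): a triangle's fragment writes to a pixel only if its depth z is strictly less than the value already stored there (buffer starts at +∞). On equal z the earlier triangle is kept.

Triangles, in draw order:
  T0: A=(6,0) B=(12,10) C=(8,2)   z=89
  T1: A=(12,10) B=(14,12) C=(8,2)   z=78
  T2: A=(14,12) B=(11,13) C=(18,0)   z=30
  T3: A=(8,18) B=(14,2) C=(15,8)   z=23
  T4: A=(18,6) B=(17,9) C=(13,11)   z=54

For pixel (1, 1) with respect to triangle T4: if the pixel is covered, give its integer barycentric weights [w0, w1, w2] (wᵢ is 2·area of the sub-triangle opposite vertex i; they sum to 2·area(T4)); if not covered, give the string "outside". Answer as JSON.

T0:
  2·area = 8  (B↔C swapped to make it positive)
  edge (6, 0)→(8, 2): d=(2,2) right/bottom  bias=-1
  edge (8, 2)→(12, 10): d=(4,8) right/bottom  bias=-1
  edge (12, 10)→(6, 0): d=(-6,-10) top-left  bias=+0
    (3,0)@(7, 1): e=[0,4,4] → ·  [on edge]
    (4,1)@(9, 3): e=[0,-4,12] → ·  [on edge]
    (4,2)@(9, 5): e=[4,4,0] → #  [on edge]
    (5,2)@(11, 5): e=[0,-12,20] → ·  [on edge]
    (4,3)@(9, 7): e=[8,12,-12] → ·
    (6,3)@(13, 7): e=[0,-20,28] → ·  [on edge]
    (7,4)@(15, 9): e=[0,-28,36] → ·  [on edge]
    (8,5)@(17, 11): e=[0,-36,44] → ·  [on edge]
    (9,6)@(19, 13): e=[0,-44,52] → ·  [on edge]
    (7,7)@(15, 15): e=[12,-4,0] → ·  [on edge]
    (10,7)@(21, 15): e=[0,-52,60] → ·  [on edge]
  covered (1 px):
    · · · · · · · · · · ·
    · · · · · · · · · · ·
    · · · · # · · · · · ·
    · · · · · · · · · · ·
    · · · · · · · · · · ·
    · · · · · · · · · · ·
    · · · · · · · · · · ·
    · · · · · · · · · · ·
    · · · · · · · · · · ·
T1:
  2·area = 8  (B↔C swapped to make it positive)
  edge (12, 10)→(8, 2): d=(-4,-8) top-left  bias=+0
  edge (8, 2)→(14, 12): d=(6,10) right/bottom  bias=-1
  edge (14, 12)→(12, 10): d=(-2,-2) top-left  bias=+0
    (1,0)@(3, 1): e=[-36,44,0] → ·  [on edge]
    (2,1)@(5, 3): e=[-28,36,0] → ·  [on edge]
    (3,2)@(7, 5): e=[-20,28,0] → ·  [on edge]
    (4,3)@(9, 7): e=[-12,20,0] → ·  [on edge]
    (5,3)@(11, 7): e=[4,0,4] → ·  [on edge]
    (5,4)@(11, 9): e=[-4,12,0] → ·  [on edge]
    (6,5)@(13, 11): e=[4,4,0] → #  [on edge]
    (7,5)@(15, 11): e=[20,-16,4] → ·
    (6,6)@(13, 13): e=[-4,16,-4] → ·
    (7,6)@(15, 13): e=[12,-4,0] → ·  [on edge]
    (8,7)@(17, 15): e=[20,-12,0] → ·  [on edge]
    (8,8)@(17, 17): e=[12,0,-4] → ·  [on edge]
    (9,8)@(19, 17): e=[28,-20,0] → ·  [on edge]
  covered (1 px):
    · · · · · · · · · · ·
    · · · · · · · · · · ·
    · · · · · · · · · · ·
    · · · · · · · · · · ·
    · · · · · · · · · · ·
    · · · · · · # · · · ·
    · · · · · · · · · · ·
    · · · · · · · · · · ·
    · · · · · · · · · · ·
T2:
  2·area = 32
  edge (14, 12)→(11, 13): d=(-3,1) right/bottom  bias=-1
  edge (11, 13)→(18, 0): d=(7,-13) top-left  bias=+0
  edge (18, 0)→(14, 12): d=(-4,12) right/bottom  bias=-1
    (8,1)@(17, 3): e=[24,8,0] → ·  [on edge]
    (7,3)@(15, 7): e=[14,10,8] → #
    (8,3)@(17, 7): e=[12,36,-16] → ·
    (7,4)@(15, 9): e=[8,24,0] → ·  [on edge]
    (6,5)@(13, 11): e=[4,12,16] → #
    (7,5)@(15, 11): e=[2,38,-8] → ·
    (8,5)@(17, 11): e=[0,64,-32] → ·  [on edge]
    (5,6)@(11, 13): e=[0,0,32] → ·  [on edge]
    (6,6)@(13, 13): e=[-2,26,8] → ·
    (2,7)@(5, 15): e=[0,-64,96] → ·  [on edge]
    (6,7)@(13, 15): e=[-8,40,0] → ·  [on edge]
  covered (2 px):
    · · · · · · · · · · ·
    · · · · · · · · · · ·
    · · · · · · · · · · ·
    · · · · · · · # · · ·
    · · · · · · · · · · ·
    · · · · · · # · · · ·
    · · · · · · · · · · ·
    · · · · · · · · · · ·
    · · · · · · · · · · ·
T3:
  2·area = 52
  edge (8, 18)→(14, 2): d=(6,-16) top-left  bias=+0
  edge (14, 2)→(15, 8): d=(1,6) right/bottom  bias=-1
  edge (15, 8)→(8, 18): d=(-7,10) right/bottom  bias=-1
    (6,2)@(13, 5): e=[2,9,41] → #
    (7,2)@(15, 5): e=[34,-3,21] → ·
    (6,3)@(13, 7): e=[14,11,27] → #
    (7,3)@(15, 7): e=[46,-1,7] → ·
    (6,4)@(13, 9): e=[26,13,13] → #
    (7,4)@(15, 9): e=[58,1,-7] → ·
    (5,5)@(11, 11): e=[6,27,19] → #
    (6,5)@(13, 11): e=[38,15,-1] → ·
    (5,6)@(11, 13): e=[18,29,5] → #
    (6,6)@(13, 13): e=[50,17,-15] → ·
    (5,7)@(11, 15): e=[30,31,-9] → ·
  covered (5 px):
    · · · · · · · · · · ·
    · · · · · · · · · · ·
    · · · · · · # · · · ·
    · · · · · · # · · · ·
    · · · · · · # · · · ·
    · · · · · # · · · · ·
    · · · · · # · · · · ·
    · · · · · · · · · · ·
    · · · · · · · · · · ·
T4:
  2·area = 10
  edge (18, 6)→(17, 9): d=(-1,3) right/bottom  bias=-1
  edge (17, 9)→(13, 11): d=(-4,2) right/bottom  bias=-1
  edge (13, 11)→(18, 6): d=(5,-5) top-left  bias=+0
    (9,1)@(19, 3): e=[0,20,-10] → ·  [on edge]
    (10,1)@(21, 3): e=[-6,16,0] → ·  [on edge]
    (9,2)@(19, 5): e=[-2,12,0] → ·  [on edge]
    (8,3)@(17, 7): e=[2,8,0] → #  [on edge]
    (9,3)@(19, 7): e=[-4,4,10] → ·
    (10,3)@(21, 7): e=[-10,0,20] → ·  [on edge]
    (7,4)@(15, 9): e=[6,4,0] → #  [on edge]
    (8,4)@(17, 9): e=[0,0,10] → ·  [on edge]
    (6,5)@(13, 11): e=[10,0,0] → ·  [on edge]
    (7,5)@(15, 11): e=[4,-4,10] → ·
    (4,6)@(9, 13): e=[20,0,-10] → ·  [on edge]
    (5,6)@(11, 13): e=[14,-4,0] → ·  [on edge]
    (2,7)@(5, 15): e=[30,0,-20] → ·  [on edge]
    (4,7)@(9, 15): e=[18,-8,0] → ·  [on edge]
    (7,7)@(15, 15): e=[0,-20,30] → ·  [on edge]
    (0,8)@(1, 17): e=[40,0,-30] → ·  [on edge]
    (3,8)@(7, 17): e=[22,-12,0] → ·  [on edge]
  covered (2 px):
    · · · · · · · · · · ·
    · · · · · · · · · · ·
    · · · · · · · · · · ·
    · · · · · · · · # · ·
    · · · · · · · # · · ·
    · · · · · · · · · · ·
    · · · · · · · · · · ·
    · · · · · · · · · · ·
    · · · · · · · · · · ·

Answer: "outside"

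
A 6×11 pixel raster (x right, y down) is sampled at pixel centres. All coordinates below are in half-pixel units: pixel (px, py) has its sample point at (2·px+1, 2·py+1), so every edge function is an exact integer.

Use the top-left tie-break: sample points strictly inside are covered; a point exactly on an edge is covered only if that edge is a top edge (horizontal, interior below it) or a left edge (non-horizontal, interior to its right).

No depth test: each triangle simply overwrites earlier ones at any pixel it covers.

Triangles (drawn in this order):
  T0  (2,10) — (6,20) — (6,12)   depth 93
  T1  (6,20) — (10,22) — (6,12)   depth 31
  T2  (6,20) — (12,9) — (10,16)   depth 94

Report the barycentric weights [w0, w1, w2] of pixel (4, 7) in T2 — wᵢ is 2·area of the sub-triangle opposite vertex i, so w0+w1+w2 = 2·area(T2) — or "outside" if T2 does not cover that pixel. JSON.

T0:
  2·area = 32  (B↔C swapped to make it positive)
  edge (2, 10)→(6, 12): d=(4,2) right/bottom  bias=-1
  edge (6, 12)→(6, 20): d=(0,8) right/bottom  bias=-1
  edge (6, 20)→(2, 10): d=(-4,-10) top-left  bias=+0
    (1,5)@(3, 11): e=[2,24,6] → X
    (2,5)@(5, 11): e=[-2,8,26] → .
    (1,6)@(3, 13): e=[10,24,-2] → .
    (2,6)@(5, 13): e=[6,8,18] → X
    (3,6)@(7, 13): e=[2,-8,38] → .
    (2,7)@(5, 15): e=[14,8,10] → X
    (3,7)@(7, 15): e=[10,-8,30] → .
    (2,8)@(5, 17): e=[22,8,2] → X
    (3,8)@(7, 17): e=[18,-8,22] → .
    (2,9)@(5, 19): e=[30,8,-6] → .
  covered (4 px):
    . . . . . .
    . . . . . .
    . . . . . .
    . . . . . .
    . . . . . .
    . X . . . .
    . . X . . .
    . . X . . .
    . . X . . .
    . . . . . .
    . . . . . .
T1:
  2·area = 32  (B↔C swapped to make it positive)
  edge (6, 20)→(6, 12): d=(0,-8) top-left  bias=+0
  edge (6, 12)→(10, 22): d=(4,10) right/bottom  bias=-1
  edge (10, 22)→(6, 20): d=(-4,-2) top-left  bias=+0
    (3,7)@(7, 15): e=[8,2,22] → X
    (4,7)@(9, 15): e=[24,-18,26] → .
    (3,8)@(7, 17): e=[8,10,14] → X
    (4,8)@(9, 17): e=[24,-10,18] → .
    (3,9)@(7, 19): e=[8,18,6] → X
    (4,9)@(9, 19): e=[24,-2,10] → .
    (3,10)@(7, 21): e=[8,26,-2] → .
    (4,10)@(9, 21): e=[24,6,2] → X
    (5,10)@(11, 21): e=[40,-14,6] → .
  covered (4 px):
    . . . . . .
    . . . . . .
    . . . . . .
    . . . . . .
    . . . . . .
    . . . . . .
    . . . . . .
    . . . X . .
    . . . X . .
    . . . X . .
    . . . . X .
T2:
  2·area = 20
  edge (6, 20)→(12, 9): d=(6,-11) top-left  bias=+0
  edge (12, 9)→(10, 16): d=(-2,7) right/bottom  bias=-1
  edge (10, 16)→(6, 20): d=(-4,4) right/bottom  bias=-1
    (5,5)@(11, 11): e=[1,3,16] → X
    (5,6)@(11, 13): e=[13,-1,8] → .
    (4,7)@(9, 15): e=[3,9,8] → X
    (5,7)@(11, 15): e=[25,-5,0] → .  [on edge]
    (4,8)@(9, 17): e=[15,5,0] → .  [on edge]
    (3,9)@(7, 19): e=[5,15,0] → .  [on edge]
    (2,10)@(5, 21): e=[-5,25,0] → .  [on edge]
  covered (2 px):
    . . . . . .
    . . . . . .
    . . . . . .
    . . . . . .
    . . . . . .
    . . . . . X
    . . . . . .
    . . . . X .
    . . . . . .
    . . . . . .
    . . . . . .

Final: [9,8,3]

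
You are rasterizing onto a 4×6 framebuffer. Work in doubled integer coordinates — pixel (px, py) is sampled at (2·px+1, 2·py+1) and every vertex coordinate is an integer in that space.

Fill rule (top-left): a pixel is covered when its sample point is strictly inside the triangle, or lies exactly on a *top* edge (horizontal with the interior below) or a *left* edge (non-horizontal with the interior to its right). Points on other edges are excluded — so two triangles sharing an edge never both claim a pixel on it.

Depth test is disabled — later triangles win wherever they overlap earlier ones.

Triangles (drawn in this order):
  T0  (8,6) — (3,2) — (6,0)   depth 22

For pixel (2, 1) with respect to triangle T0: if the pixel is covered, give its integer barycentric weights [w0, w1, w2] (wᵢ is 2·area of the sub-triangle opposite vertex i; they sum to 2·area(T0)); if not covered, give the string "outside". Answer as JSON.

T0:
  2·area = 22
  edge (8, 6)→(3, 2): d=(-5,-4) top-left  bias=+0
  edge (3, 2)→(6, 0): d=(3,-2) top-left  bias=+0
  edge (6, 0)→(8, 6): d=(2,6) right/bottom  bias=-1
    (2,0)@(5, 1): e=[13,1,8] → X
    (3,0)@(7, 1): e=[21,5,-4] → .
    (2,1)@(5, 3): e=[3,7,12] → X
    (3,1)@(7, 3): e=[11,11,0] → .  [on edge]
    (2,2)@(5, 5): e=[-7,13,16] → .
    (3,2)@(7, 5): e=[1,17,4] → X
    (3,3)@(7, 7): e=[-9,23,8] → .
  covered (3 px):
    . . X .
    . . X .
    . . . X
    . . . .
    . . . .
    . . . .

Result: [7,12,3]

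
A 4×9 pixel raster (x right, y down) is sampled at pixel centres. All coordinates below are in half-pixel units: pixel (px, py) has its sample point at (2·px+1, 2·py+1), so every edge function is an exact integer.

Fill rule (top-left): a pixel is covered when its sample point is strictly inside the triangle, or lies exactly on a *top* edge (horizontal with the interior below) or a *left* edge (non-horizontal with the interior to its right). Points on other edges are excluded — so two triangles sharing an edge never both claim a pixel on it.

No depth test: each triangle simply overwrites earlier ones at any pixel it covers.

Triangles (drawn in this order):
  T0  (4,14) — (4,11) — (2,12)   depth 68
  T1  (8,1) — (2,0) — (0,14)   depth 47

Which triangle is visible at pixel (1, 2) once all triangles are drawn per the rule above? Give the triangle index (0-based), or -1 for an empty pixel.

T0:
  2·area = 6  (B↔C swapped to make it positive)
  edge (4, 14)→(2, 12): d=(-2,-2) top-left  bias=+0
  edge (2, 12)→(4, 11): d=(2,-1) top-left  bias=+0
  edge (4, 11)→(4, 14): d=(0,3) right/bottom  bias=-1
    (0,5)@(1, 11): e=[0,-3,9] → .  [on edge]
    (1,6)@(3, 13): e=[0,3,3] → X  [on edge]
    (2,6)@(5, 13): e=[4,5,-3] → .
    (1,7)@(3, 15): e=[-4,7,3] → .
    (2,7)@(5, 15): e=[0,9,-3] → .  [on edge]
    (3,8)@(7, 17): e=[0,15,-9] → .  [on edge]
  covered (1 px):
    . . . .
    . . . .
    . . . .
    . . . .
    . . . .
    . . . .
    . X . .
    . . . .
    . . . .
T1:
  2·area = 86  (B↔C swapped to make it positive)
  edge (8, 1)→(0, 14): d=(-8,13) right/bottom  bias=-1
  edge (0, 14)→(2, 0): d=(2,-14) top-left  bias=+0
  edge (2, 0)→(8, 1): d=(6,1) right/bottom  bias=-1
    (1,0)@(3, 1): e=[65,16,5] → X
    (2,0)@(5, 1): e=[39,44,3] → X
    (3,0)@(7, 1): e=[13,72,1] → X
    (1,1)@(3, 3): e=[49,20,17] → X
    (3,1)@(7, 3): e=[-3,76,13] → .
    (1,2)@(3, 5): e=[33,24,29] → X
    (3,2)@(7, 5): e=[-19,80,25] → .
    (0,3)@(1, 7): e=[43,0,43] → X  [on edge]
    (2,3)@(5, 7): e=[-9,56,39] → .
    (0,4)@(1, 9): e=[27,4,55] → X
    (2,4)@(5, 9): e=[-25,60,51] → .
    (0,5)@(1, 11): e=[11,8,67] → X
  covered (12 px):
    . X X X
    . X X .
    . X X .
    X X . .
    X X . .
    X . . .
    . . . .
    . . . .
    . . . .

Z-buffer (winner per pixel, '.' = empty):
  . 1 1 1
  . 1 1 .
  . 1 1 .
  1 1 . .
  1 1 . .
  1 . . .
  . 0 . .
  . . . .
  . . . .

Answer: 1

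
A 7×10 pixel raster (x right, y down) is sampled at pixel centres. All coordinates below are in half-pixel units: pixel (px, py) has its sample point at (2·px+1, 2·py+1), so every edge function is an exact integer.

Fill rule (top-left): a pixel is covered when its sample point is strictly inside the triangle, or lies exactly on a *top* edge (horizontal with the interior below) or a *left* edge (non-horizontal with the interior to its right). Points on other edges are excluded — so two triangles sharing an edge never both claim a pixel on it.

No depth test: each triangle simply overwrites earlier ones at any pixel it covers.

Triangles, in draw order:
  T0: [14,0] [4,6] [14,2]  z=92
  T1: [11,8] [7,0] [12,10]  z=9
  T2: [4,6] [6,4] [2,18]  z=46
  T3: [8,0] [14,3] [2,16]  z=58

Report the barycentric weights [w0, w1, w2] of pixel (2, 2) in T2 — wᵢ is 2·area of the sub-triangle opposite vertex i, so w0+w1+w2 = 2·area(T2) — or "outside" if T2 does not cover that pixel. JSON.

T0:
  2·area = 20  (B↔C swapped to make it positive)
  edge (14, 0)→(14, 2): d=(0,2) right/bottom  bias=-1
  edge (14, 2)→(4, 6): d=(-10,4) right/bottom  bias=-1
  edge (4, 6)→(14, 0): d=(10,-6) top-left  bias=+0
    (6,0)@(13, 1): e=[2,14,4] → #
    (4,1)@(9, 3): e=[10,10,0] → #  [on edge]
    (5,1)@(11, 3): e=[6,2,12] → #
    (6,1)@(13, 3): e=[2,-6,24] → ·
    (4,2)@(9, 5): e=[10,-10,20] → ·
    (5,2)@(11, 5): e=[6,-18,32] → ·
  covered (3 px):
    · · · · · · #
    · · · · # # ·
    · · · · · · ·
    · · · · · · ·
    · · · · · · ·
    · · · · · · ·
    · · · · · · ·
    · · · · · · ·
    · · · · · · ·
    · · · · · · ·
T1:
  degenerate (2·area = 0) — covers nothing
T2:
  2·area = 20
  edge (4, 6)→(6, 4): d=(2,-2) top-left  bias=+0
  edge (6, 4)→(2, 18): d=(-4,14) right/bottom  bias=-1
  edge (2, 18)→(4, 6): d=(2,-12) top-left  bias=+0
    (4,0)@(9, 1): e=[0,-30,50] → ·  [on edge]
    (3,1)@(7, 3): e=[0,-10,30] → ·  [on edge]
    (2,2)@(5, 5): e=[0,10,10] → #  [on edge]
    (3,2)@(7, 5): e=[4,-18,34] → ·
    (1,3)@(3, 7): e=[0,30,-10] → ·  [on edge]
    (2,3)@(5, 7): e=[4,2,14] → #
    (3,3)@(7, 7): e=[8,-26,38] → ·
    (0,4)@(1, 9): e=[0,50,-30] → ·  [on edge]
    (2,4)@(5, 9): e=[8,-6,18] → ·
    (1,6)@(3, 13): e=[12,6,2] → #
    (2,6)@(5, 13): e=[16,-22,26] → ·
    (1,7)@(3, 15): e=[16,-2,6] → ·
  covered (3 px):
    · · · · · · ·
    · · · · · · ·
    · · # · · · ·
    · · # · · · ·
    · · · · · · ·
    · · · · · · ·
    · # · · · · ·
    · · · · · · ·
    · · · · · · ·
    · · · · · · ·
T3:
  2·area = 114
  edge (8, 0)→(14, 3): d=(6,3) right/bottom  bias=-1
  edge (14, 3)→(2, 16): d=(-12,13) right/bottom  bias=-1
  edge (2, 16)→(8, 0): d=(6,-16) top-left  bias=+0
    (4,0)@(9, 1): e=[3,89,22] → #
    (5,0)@(11, 1): e=[-3,63,54] → ·
    (3,1)@(7, 3): e=[21,91,2] → #
    (5,1)@(11, 3): e=[9,39,66] → #
    (6,1)@(13, 3): e=[3,13,98] → #
    (3,2)@(7, 5): e=[33,67,14] → #
    (6,2)@(13, 5): e=[15,-11,110] → ·
    (3,3)@(7, 7): e=[45,43,26] → #
    (5,3)@(11, 7): e=[33,-9,90] → ·
    (2,4)@(5, 9): e=[63,45,6] → #
    (4,4)@(9, 9): e=[51,-7,70] → ·
    (2,5)@(5, 11): e=[75,21,18] → #
  covered (13 px):
    · · · · # · ·
    · · · # # # #
    · · · # # # ·
    · · · # # · ·
    · · # # · · ·
    · · # · · · ·
    · · · · · · ·
    · · · · · · ·
    · · · · · · ·
    · · · · · · ·

Final: [10,10,0]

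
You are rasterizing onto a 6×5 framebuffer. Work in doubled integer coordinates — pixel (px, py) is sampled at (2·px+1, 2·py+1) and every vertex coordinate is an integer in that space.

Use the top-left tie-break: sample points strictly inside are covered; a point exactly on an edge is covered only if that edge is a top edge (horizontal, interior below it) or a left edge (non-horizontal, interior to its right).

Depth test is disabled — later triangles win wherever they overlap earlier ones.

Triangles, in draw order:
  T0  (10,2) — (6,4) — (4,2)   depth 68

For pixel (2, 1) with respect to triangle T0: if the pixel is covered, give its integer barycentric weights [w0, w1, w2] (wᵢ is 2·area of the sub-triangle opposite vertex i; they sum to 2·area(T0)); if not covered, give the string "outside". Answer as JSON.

T0:
  2·area = 12
  edge (10, 2)→(6, 4): d=(-4,2) right/bottom  bias=-1
  edge (6, 4)→(4, 2): d=(-2,-2) top-left  bias=+0
  edge (4, 2)→(10, 2): d=(6,0) top-left  bias=+0
    (1,0)@(3, 1): e=[18,0,-6] → ·  [on edge]
    (2,1)@(5, 3): e=[6,0,6] → #  [on edge]
    (3,1)@(7, 3): e=[2,4,6] → #
    (4,1)@(9, 3): e=[-2,8,6] → ·
    (2,2)@(5, 5): e=[-2,-4,18] → ·
    (3,2)@(7, 5): e=[-6,0,18] → ·  [on edge]
    (4,3)@(9, 7): e=[-18,0,30] → ·  [on edge]
    (5,4)@(11, 9): e=[-30,0,42] → ·  [on edge]
  covered (2 px):
    · · · · · ·
    · · # # · ·
    · · · · · ·
    · · · · · ·
    · · · · · ·

Answer: [0,6,6]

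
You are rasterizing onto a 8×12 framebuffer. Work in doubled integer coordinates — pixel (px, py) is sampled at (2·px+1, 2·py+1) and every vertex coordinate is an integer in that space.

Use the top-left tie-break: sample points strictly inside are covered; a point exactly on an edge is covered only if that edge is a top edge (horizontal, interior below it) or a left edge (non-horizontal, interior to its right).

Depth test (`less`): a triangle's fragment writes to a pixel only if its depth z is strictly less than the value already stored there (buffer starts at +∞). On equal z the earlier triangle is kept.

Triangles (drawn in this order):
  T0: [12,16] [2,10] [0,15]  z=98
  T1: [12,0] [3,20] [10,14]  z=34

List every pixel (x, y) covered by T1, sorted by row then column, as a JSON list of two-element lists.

T0:
  2·area = 62  (B↔C swapped to make it positive)
  edge (12, 16)→(0, 15): d=(-12,-1) top-left  bias=+0
  edge (0, 15)→(2, 10): d=(2,-5) top-left  bias=+0
  edge (2, 10)→(12, 16): d=(10,6) right/bottom  bias=-1
    (1,5)@(3, 11): e=[51,7,4] → #
    (2,5)@(5, 11): e=[53,17,-8] → ·
    (0,6)@(1, 13): e=[25,1,36] → #
    (2,6)@(5, 13): e=[29,21,12] → #
    (3,6)@(7, 13): e=[31,31,0] → ·  [on edge]
    (0,7)@(1, 15): e=[1,5,56] → #
    (3,7)@(7, 15): e=[7,35,20] → #
    (4,7)@(9, 15): e=[9,45,8] → #
    (5,7)@(11, 15): e=[11,55,-4] → ·
    (0,8)@(1, 17): e=[-23,9,76] → ·
    (1,8)@(3, 17): e=[-21,19,64] → ·
    (2,8)@(5, 17): e=[-19,29,52] → ·
  covered (9 px):
    · · · · · · · ·
    · · · · · · · ·
    · · · · · · · ·
    · · · · · · · ·
    · · · · · · · ·
    · # · · · · · ·
    # # # · · · · ·
    # # # # # · · ·
    · · · · · · · ·
    · · · · · · · ·
    · · · · · · · ·
    · · · · · · · ·
T1:
  2·area = 86  (B↔C swapped to make it positive)
  edge (12, 0)→(10, 14): d=(-2,14) right/bottom  bias=-1
  edge (10, 14)→(3, 20): d=(-7,6) right/bottom  bias=-1
  edge (3, 20)→(12, 0): d=(9,-20) top-left  bias=+0
    (5,1)@(11, 3): e=[8,71,7] → #
    (6,1)@(13, 3): e=[-20,59,47] → ·
    (5,2)@(11, 5): e=[4,57,25] → #
    (6,2)@(13, 5): e=[-24,45,65] → ·
    (4,3)@(9, 7): e=[28,55,3] → #
    (5,3)@(11, 7): e=[0,43,43] → ·  [on edge]
    (4,4)@(9, 9): e=[24,41,21] → #
    (5,4)@(11, 9): e=[-4,29,61] → ·
    (4,5)@(9, 11): e=[20,27,39] → #
    (5,5)@(11, 11): e=[-8,15,79] → ·
    (3,6)@(7, 13): e=[44,25,17] → #
    (5,6)@(11, 13): e=[-12,1,97] → ·
    (4,10)@(9, 21): e=[0,-43,129] → ·  [on edge]
  covered (9 px):
    · · · · · · · ·
    · · · · · # · ·
    · · · · · # · ·
    · · · · # · · ·
    · · · · # · · ·
    · · · · # · · ·
    · · · # # · · ·
    · · · # · · · ·
    · · # · · · · ·
    · · · · · · · ·
    · · · · · · · ·
    · · · · · · · ·

Result: [[5,1],[5,2],[4,3],[4,4],[4,5],[3,6],[4,6],[3,7],[2,8]]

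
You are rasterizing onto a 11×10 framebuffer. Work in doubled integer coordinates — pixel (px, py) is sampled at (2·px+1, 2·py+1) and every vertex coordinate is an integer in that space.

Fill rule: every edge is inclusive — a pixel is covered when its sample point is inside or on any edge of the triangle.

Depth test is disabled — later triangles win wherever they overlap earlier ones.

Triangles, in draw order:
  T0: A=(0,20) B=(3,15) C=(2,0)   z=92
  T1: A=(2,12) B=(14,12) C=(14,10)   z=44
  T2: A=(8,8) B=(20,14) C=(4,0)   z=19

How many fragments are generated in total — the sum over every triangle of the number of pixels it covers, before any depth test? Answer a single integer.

T0:
  2·area = 50  (B↔C swapped to make it positive)
  edge (0, 20)→(2, 0): d=(2,-20) inclusive
  edge (2, 0)→(3, 15): d=(1,15) inclusive
  edge (3, 15)→(0, 20): d=(-3,5) inclusive
    (4,2)@(9, 5): e=[150,-100,0] → ·  [on edge]
    (0,5)@(1, 11): e=[2,26,22] → █
    (1,5)@(3, 11): e=[42,-4,12] → ·
    (0,6)@(1, 13): e=[6,28,16] → █
    (1,6)@(3, 13): e=[46,-2,6] → ·
    (0,7)@(1, 15): e=[10,30,10] → █
    (1,7)@(3, 15): e=[50,0,0] → █  [on edge]
    (2,7)@(5, 15): e=[90,-30,-10] → ·
    (0,8)@(1, 17): e=[14,32,4] → █
    (1,8)@(3, 17): e=[54,2,-6] → ·
    (0,9)@(1, 19): e=[18,34,-2] → ·
  covered (5 px):
    · · · · · · · · · · ·
    · · · · · · · · · · ·
    · · · · · · · · · · ·
    · · · · · · · · · · ·
    · · · · · · · · · · ·
    █ · · · · · · · · · ·
    █ · · · · · · · · · ·
    █ █ · · · · · · · · ·
    █ · · · · · · · · · ·
    · · · · · · · · · · ·
T1:
  2·area = 24  (B↔C swapped to make it positive)
  edge (2, 12)→(14, 10): d=(12,-2) inclusive
  edge (14, 10)→(14, 12): d=(0,2) inclusive
  edge (14, 12)→(2, 12): d=(-12,0) inclusive
    (4,5)@(9, 11): e=[2,10,12] → █
    (5,5)@(11, 11): e=[6,6,12] → █
    (6,5)@(13, 11): e=[10,2,12] → █
    (7,5)@(15, 11): e=[14,-2,12] → ·
    (4,6)@(9, 13): e=[26,10,-12] → ·
    (5,6)@(11, 13): e=[30,6,-12] → ·
    (6,6)@(13, 13): e=[34,2,-12] → ·
  covered (3 px):
    · · · · · · · · · · ·
    · · · · · · · · · · ·
    · · · · · · · · · · ·
    · · · · · · · · · · ·
    · · · · · · · · · · ·
    · · · · █ █ █ · · · ·
    · · · · · · · · · · ·
    · · · · · · · · · · ·
    · · · · · · · · · · ·
    · · · · · · · · · · ·
T2:
  2·area = 72  (B↔C swapped to make it positive)
  edge (8, 8)→(4, 0): d=(-4,-8) inclusive
  edge (4, 0)→(20, 14): d=(16,14) inclusive
  edge (20, 14)→(8, 8): d=(-12,-6) inclusive
    (2,0)@(5, 1): e=[4,2,66] → █
    (3,0)@(7, 1): e=[20,-26,78] → ·
    (2,1)@(5, 3): e=[-4,34,42] → ·
    (3,1)@(7, 3): e=[12,6,54] → █
    (4,1)@(9, 3): e=[28,-22,66] → ·
    (3,2)@(7, 5): e=[4,38,30] → █
    (4,2)@(9, 5): e=[20,10,42] → █
    (5,2)@(11, 5): e=[36,-18,54] → ·
    (3,3)@(7, 7): e=[-4,70,6] → ·
    (4,3)@(9, 7): e=[12,42,18] → █
    (5,3)@(11, 7): e=[28,14,30] → █
    (6,3)@(13, 7): e=[44,-14,42] → ·
  covered (9 px):
    · · █ · · · · · · · ·
    · · · █ · · · · · · ·
    · · · █ █ · · · · · ·
    · · · · █ █ · · · · ·
    · · · · · █ █ · · · ·
    · · · · · · · █ · · ·
    · · · · · · · · · · ·
    · · · · · · · · · · ·
    · · · · · · · · · · ·
    · · · · · · · · · · ·

Answer: 17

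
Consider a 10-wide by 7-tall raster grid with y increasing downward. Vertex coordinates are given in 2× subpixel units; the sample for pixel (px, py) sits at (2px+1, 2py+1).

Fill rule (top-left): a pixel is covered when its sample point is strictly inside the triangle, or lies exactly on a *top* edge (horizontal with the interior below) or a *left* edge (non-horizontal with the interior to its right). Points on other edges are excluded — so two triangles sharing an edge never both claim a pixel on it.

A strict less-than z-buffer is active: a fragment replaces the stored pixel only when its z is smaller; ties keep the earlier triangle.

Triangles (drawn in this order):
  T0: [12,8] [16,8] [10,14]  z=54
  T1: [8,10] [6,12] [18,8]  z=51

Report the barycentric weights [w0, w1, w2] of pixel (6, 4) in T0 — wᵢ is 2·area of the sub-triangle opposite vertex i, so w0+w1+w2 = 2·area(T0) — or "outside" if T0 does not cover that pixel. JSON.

T0:
  2·area = 24
  edge (12, 8)→(16, 8): d=(4,0) top-left  bias=+0
  edge (16, 8)→(10, 14): d=(-6,6) right/bottom  bias=-1
  edge (10, 14)→(12, 8): d=(2,-6) top-left  bias=+0
    (6,2)@(13, 5): e=[-12,36,0] → ·  [on edge]
    (9,2)@(19, 5): e=[-12,0,36] → ·  [on edge]
    (8,3)@(17, 7): e=[-4,0,28] → ·  [on edge]
    (6,4)@(13, 9): e=[4,12,8] → █
    (7,4)@(15, 9): e=[4,0,20] → ·  [on edge]
    (5,5)@(11, 11): e=[12,12,0] → █  [on edge]
    (6,5)@(13, 11): e=[12,0,12] → ·  [on edge]
    (5,6)@(11, 13): e=[20,0,4] → ·  [on edge]
  covered (2 px):
    · · · · · · · · · ·
    · · · · · · · · · ·
    · · · · · · · · · ·
    · · · · · · · · · ·
    · · · · · · █ · · ·
    · · · · · █ · · · ·
    · · · · · · · · · ·
T1:
  2·area = 16  (B↔C swapped to make it positive)
  edge (8, 10)→(18, 8): d=(10,-2) top-left  bias=+0
  edge (18, 8)→(6, 12): d=(-12,4) right/bottom  bias=-1
  edge (6, 12)→(8, 10): d=(2,-2) top-left  bias=+0
    (8,0)@(17, 1): e=[-72,88,0] → ·  [on edge]
    (7,1)@(15, 3): e=[-56,72,0] → ·  [on edge]
    (6,2)@(13, 5): e=[-40,56,0] → ·  [on edge]
    (5,3)@(11, 7): e=[-24,40,0] → ·  [on edge]
    (4,4)@(9, 9): e=[-8,24,0] → ·  [on edge]
    (6,4)@(13, 9): e=[0,8,8] → █  [on edge]
    (7,4)@(15, 9): e=[4,0,12] → ·  [on edge]
    (1,5)@(3, 11): e=[0,24,-8] → ·  [on edge]
    (3,5)@(7, 11): e=[8,8,0] → █  [on edge]
    (4,5)@(9, 11): e=[12,0,4] → ·  [on edge]
    (6,5)@(13, 11): e=[20,-16,12] → ·
    (1,6)@(3, 13): e=[20,0,-4] → ·  [on edge]
    (2,6)@(5, 13): e=[24,-8,0] → ·  [on edge]
  covered (2 px):
    · · · · · · · · · ·
    · · · · · · · · · ·
    · · · · · · · · · ·
    · · · · · · · · · ·
    · · · · · · █ · · ·
    · · · █ · · · · · ·
    · · · · · · · · · ·

Answer: [12,8,4]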